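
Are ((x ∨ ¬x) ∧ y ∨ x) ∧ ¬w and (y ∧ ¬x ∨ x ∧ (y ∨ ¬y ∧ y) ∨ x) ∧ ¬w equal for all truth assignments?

Yes

E1: ((x ∨ ¬x) ∧ y ∨ x) ∧ ¬w
    = (y ∨ x) ∧ ¬w   (complement / identity)
E2: (y ∧ ¬x ∨ x ∧ (y ∨ ¬y ∧ y) ∨ x) ∧ ¬w
    = (y ∧ ¬x ∨ x ∧ y ∨ x) ∧ ¬w   (complement / identity)
    = (y ∨ x) ∧ ¬w   (distribution)
Both reduce to (y ∨ x) ∧ ¬w, so they are equivalent.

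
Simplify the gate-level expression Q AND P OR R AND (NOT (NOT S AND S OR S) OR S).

Q AND P OR R

Q AND P OR R AND (NOT (NOT S AND S OR S) OR S)
= Q AND P OR R AND (NOT S OR S)   — complement / identity
= Q AND P OR R   — complement / identity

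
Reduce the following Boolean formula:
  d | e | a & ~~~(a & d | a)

d | e

d | e | a & ~~~(a & d | a)
= d | e | a & ~~~a   (absorption)
= d | e | a & ~a   (double negation)
= d | e   (complement / identity)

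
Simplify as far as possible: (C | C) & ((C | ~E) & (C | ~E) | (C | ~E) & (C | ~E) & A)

(C | C) & ((C | ~E) & (C | ~E) | (C | ~E) & (C | ~E) & A)
= (C | C) & (C | ~E) & (C | ~E)   [absorption]
= (C | C) & (C | ~E)   [idempotence]
= C | C & ~E   [distribution]
= C   [absorption]

C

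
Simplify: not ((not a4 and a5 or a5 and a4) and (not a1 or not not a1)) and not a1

not ((not a4 and a5 or a5 and a4) and (not a1 or not not a1)) and not a1
= not ((not a4 and a5 or a5 and a4) and (not a1 or a1)) and not a1   — double negation
= not (a5 and (not a1 or a1)) and not a1   — distribution
= not a5 and not a1   — complement / identity

not a5 and not a1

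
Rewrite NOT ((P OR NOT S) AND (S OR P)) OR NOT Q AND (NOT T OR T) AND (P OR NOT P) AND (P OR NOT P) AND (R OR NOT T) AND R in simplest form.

NOT ((P OR NOT S) AND (S OR P)) OR NOT Q AND (NOT T OR T) AND (P OR NOT P) AND (P OR NOT P) AND (R OR NOT T) AND R
= NOT ((P OR NOT S) AND (S OR P)) OR NOT Q AND (NOT T OR T) AND (P OR NOT P) AND (R OR NOT T) AND R   (idempotence)
= NOT (P OR NOT S AND S) OR NOT Q AND (NOT T OR T) AND (P OR NOT P) AND (R OR NOT T) AND R   (distribution)
= NOT (P OR NOT S AND S) OR NOT Q AND (NOT T OR T) AND (R OR NOT T) AND R   (complement / identity)
= NOT (P OR NOT S AND S) OR NOT Q AND (R OR NOT T) AND R   (complement / identity)
= NOT P OR NOT Q AND (R OR NOT T) AND R   (complement / identity)
= NOT P OR NOT Q AND R   (absorption)

NOT P OR NOT Q AND R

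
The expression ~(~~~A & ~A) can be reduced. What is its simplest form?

~(~~~A & ~A)
= ~(~A & ~A)   (double negation)
= ~~A   (idempotence)
= A   (double negation)

A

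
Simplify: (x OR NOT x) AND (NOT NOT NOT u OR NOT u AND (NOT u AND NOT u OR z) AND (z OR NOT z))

(x OR NOT x) AND (NOT NOT NOT u OR NOT u AND (NOT u AND NOT u OR z) AND (z OR NOT z))
= (x OR NOT x) AND (NOT NOT NOT u OR NOT u AND (NOT u OR z) AND (z OR NOT z))   (idempotence)
= (x OR NOT x) AND (NOT NOT NOT u OR NOT u AND (NOT u OR z))   (complement / identity)
= NOT NOT NOT u OR NOT u AND (NOT u OR z)   (complement / identity)
= NOT u OR NOT u AND (NOT u OR z)   (double negation)
= NOT u OR NOT u   (absorption)
= NOT u   (idempotence)

NOT u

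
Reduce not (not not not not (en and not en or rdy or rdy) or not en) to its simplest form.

not rdy and en

not (not not not not (en and not en or rdy or rdy) or not en)
= not not not (en and not en or rdy or rdy) and en
= not not not (en and not en or rdy) and en
= not (en and not en or rdy) and en
= not rdy and en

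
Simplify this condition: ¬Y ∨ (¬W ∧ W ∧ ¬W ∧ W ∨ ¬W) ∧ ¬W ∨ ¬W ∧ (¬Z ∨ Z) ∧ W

¬Y ∨ (¬W ∧ W ∧ ¬W ∧ W ∨ ¬W) ∧ ¬W ∨ ¬W ∧ (¬Z ∨ Z) ∧ W
= ¬Y ∨ (¬W ∧ W ∨ ¬W) ∧ ¬W ∨ ¬W ∧ (¬Z ∨ Z) ∧ W   — idempotence
= ¬Y ∨ (¬W ∧ W ∨ ¬W) ∧ ¬W ∨ ¬W ∧ W   — complement / identity
= ¬Y ∨ ¬W ∧ ¬W ∨ ¬W ∧ W   — complement / identity
= ¬Y ∨ ¬W   — distribution

¬Y ∨ ¬W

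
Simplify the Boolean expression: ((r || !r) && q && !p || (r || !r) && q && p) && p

q && p

((r || !r) && q && !p || (r || !r) && q && p) && p
= (r || !r) && q && p   (distribution)
= q && p   (complement / identity)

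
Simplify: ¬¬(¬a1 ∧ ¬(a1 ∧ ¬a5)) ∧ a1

¬¬(¬a1 ∧ ¬(a1 ∧ ¬a5)) ∧ a1
= ¬(a1 ∨ a1 ∧ ¬a5) ∧ a1   [De Morgan]
= ¬a1 ∧ a1   [absorption]
= False   [complement]

False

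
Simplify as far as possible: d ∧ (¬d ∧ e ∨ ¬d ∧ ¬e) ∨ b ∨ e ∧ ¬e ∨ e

d ∧ (¬d ∧ e ∨ ¬d ∧ ¬e) ∨ b ∨ e ∧ ¬e ∨ e
= d ∧ ¬d ∨ b ∨ e ∧ ¬e ∨ e   [distribution]
= b ∨ e ∧ ¬e ∨ e   [complement / identity]
= b ∨ e   [complement / identity]

b ∨ e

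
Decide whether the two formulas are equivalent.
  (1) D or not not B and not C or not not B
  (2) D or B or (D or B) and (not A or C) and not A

E1: D or not not B and not C or not not B
    = D or not not B
    = D or B
E2: D or B or (D or B) and (not A or C) and not A
    = D or B or (D or B) and not A
    = D or B
Both reduce to D or B, so they are equivalent.

Yes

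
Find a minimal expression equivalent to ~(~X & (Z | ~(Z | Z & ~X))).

X

~(~X & (Z | ~(Z | Z & ~X)))
= ~(~X & (Z | ~Z))   [absorption]
= ~~X   [complement / identity]
= X   [double negation]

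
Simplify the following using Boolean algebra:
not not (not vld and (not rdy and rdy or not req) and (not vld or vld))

not vld and not req

not not (not vld and (not rdy and rdy or not req) and (not vld or vld))
= not not (not vld and not req and (not vld or vld))   [complement / identity]
= not not (not vld and not req)   [complement / identity]
= not vld and not req   [double negation]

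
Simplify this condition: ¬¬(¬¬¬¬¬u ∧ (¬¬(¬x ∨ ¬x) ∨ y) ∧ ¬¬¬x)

¬¬(¬¬¬¬¬u ∧ (¬¬(¬x ∨ ¬x) ∨ y) ∧ ¬¬¬x)
= ¬¬(¬¬¬¬¬u ∧ (¬¬¬x ∨ y) ∧ ¬¬¬x)
= ¬¬(¬¬¬¬¬u ∧ ¬¬¬x)
= ¬(¬¬¬¬u ∨ ¬¬x)
= ¬(¬¬u ∨ ¬¬x)
= ¬u ∧ ¬x

¬u ∧ ¬x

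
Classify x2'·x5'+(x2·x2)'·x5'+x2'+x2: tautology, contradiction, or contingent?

tautology

x2'·x5'+(x2·x2)'·x5'+x2'+x2
= x2'·x5'+x2'·x5'+x2'+x2   [idempotence]
= x2'·x5'+x2'+x2   [idempotence]
= x2'+x2   [absorption]
= 1   [complement]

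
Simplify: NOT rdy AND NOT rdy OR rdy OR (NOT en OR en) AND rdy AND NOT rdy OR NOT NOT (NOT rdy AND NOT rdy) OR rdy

NOT rdy AND NOT rdy OR rdy OR (NOT en OR en) AND rdy AND NOT rdy OR NOT NOT (NOT rdy AND NOT rdy) OR rdy
= NOT rdy AND NOT rdy OR rdy OR rdy AND NOT rdy OR NOT NOT (NOT rdy AND NOT rdy) OR rdy
= NOT rdy AND NOT rdy OR rdy OR rdy AND NOT rdy OR NOT rdy AND NOT rdy OR rdy
= NOT rdy OR rdy OR rdy AND NOT rdy OR NOT rdy AND NOT rdy OR rdy
= NOT rdy OR rdy OR NOT rdy OR rdy
= NOT rdy OR rdy
= TRUE

TRUE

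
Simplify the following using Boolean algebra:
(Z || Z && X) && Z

Z

(Z || Z && X) && Z
= Z && Z   (absorption)
= Z   (idempotence)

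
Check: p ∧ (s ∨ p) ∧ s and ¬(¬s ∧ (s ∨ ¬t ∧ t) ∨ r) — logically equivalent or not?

No

E1: p ∧ (s ∨ p) ∧ s
    = p ∧ s   (absorption)
E2: ¬(¬s ∧ (s ∨ ¬t ∧ t) ∨ r)
    = ¬(¬s ∧ s ∨ r)   (complement / identity)
    = ¬r   (complement / identity)
These differ: at p=1, r=1, s=1, t=0, E1 = 1 but E2 = 0.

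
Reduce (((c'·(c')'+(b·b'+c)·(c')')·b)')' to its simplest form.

(((c'·(c')'+(b·b'+c)·(c')')·b)')'
= (c'·(c')'+(b·b'+c)·(c')')·b   [double negation]
= (c'·(c')'+c·(c')')·b   [complement / identity]
= (c')'·b   [distribution]
= c·b   [double negation]

c·b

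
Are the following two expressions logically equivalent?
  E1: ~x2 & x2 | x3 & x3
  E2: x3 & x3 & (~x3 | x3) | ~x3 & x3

E1: ~x2 & x2 | x3 & x3
    = x3 & x3   — complement / identity
    = x3   — idempotence
E2: x3 & x3 & (~x3 | x3) | ~x3 & x3
    = x3 & x3 | ~x3 & x3   — complement / identity
    = x3   — distribution
Both reduce to x3, so they are equivalent.

Yes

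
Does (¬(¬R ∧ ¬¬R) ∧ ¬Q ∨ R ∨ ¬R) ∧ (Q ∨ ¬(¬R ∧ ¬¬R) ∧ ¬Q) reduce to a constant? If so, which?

yes, True

(¬(¬R ∧ ¬¬R) ∧ ¬Q ∨ R ∨ ¬R) ∧ (Q ∨ ¬(¬R ∧ ¬¬R) ∧ ¬Q)
= ¬(¬R ∧ ¬¬R) ∧ ¬Q ∨ (R ∨ ¬R) ∧ Q   — distribution
= (R ∨ ¬R) ∧ ¬Q ∨ (R ∨ ¬R) ∧ Q   — De Morgan
= R ∨ ¬R   — distribution
= True   — complement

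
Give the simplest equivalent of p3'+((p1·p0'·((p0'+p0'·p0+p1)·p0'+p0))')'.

p3'+((p1·p0'·((p0'+p0'·p0+p1)·p0'+p0))')'
= p3'+((p1·p0'·((p0'+p1)·p0'+p0))')'   (complement / identity)
= p3'+p1·p0'·((p0'+p1)·p0'+p0)   (double negation)
= p3'+p1·p0'·(p0'+p0)   (absorption)
= p3'+p1·p0'   (complement / identity)

p3'+p1·p0'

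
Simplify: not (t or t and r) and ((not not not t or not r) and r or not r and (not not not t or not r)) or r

not (t or t and r) and ((not not not t or not r) and r or not r and (not not not t or not r)) or r
= not (t or t and r) and (not not not t or not r) or r   [distribution]
= not (t or t and r) and (not t or not r) or r   [double negation]
= not t and (not t or not r) or r   [absorption]
= not t or r   [absorption]

not t or r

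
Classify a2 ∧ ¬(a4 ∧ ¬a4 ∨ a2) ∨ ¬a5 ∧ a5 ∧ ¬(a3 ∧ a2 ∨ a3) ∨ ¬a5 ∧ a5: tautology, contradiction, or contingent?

a2 ∧ ¬(a4 ∧ ¬a4 ∨ a2) ∨ ¬a5 ∧ a5 ∧ ¬(a3 ∧ a2 ∨ a3) ∨ ¬a5 ∧ a5
= a2 ∧ ¬a2 ∨ ¬a5 ∧ a5 ∧ ¬(a3 ∧ a2 ∨ a3) ∨ ¬a5 ∧ a5   — complement / identity
= a2 ∧ ¬a2 ∨ ¬a5 ∧ a5 ∧ ¬a3 ∨ ¬a5 ∧ a5   — absorption
= a2 ∧ ¬a2 ∨ ¬a5 ∧ a5   — absorption
= ¬a5 ∧ a5   — complement / identity
= False   — complement

contradiction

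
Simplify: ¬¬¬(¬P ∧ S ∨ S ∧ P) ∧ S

¬¬¬(¬P ∧ S ∨ S ∧ P) ∧ S
= ¬(¬P ∧ S ∨ S ∧ P) ∧ S   — double negation
= ¬S ∧ S   — distribution
= False   — complement

False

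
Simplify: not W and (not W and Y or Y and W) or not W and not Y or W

not W and (not W and Y or Y and W) or not W and not Y or W
= not W and Y or not W and not Y or W   — distribution
= not W or W   — distribution
= True   — complement

True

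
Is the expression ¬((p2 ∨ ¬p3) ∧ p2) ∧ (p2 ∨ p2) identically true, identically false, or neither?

identically false

¬((p2 ∨ ¬p3) ∧ p2) ∧ (p2 ∨ p2)
= ¬p2 ∧ (p2 ∨ p2)   — absorption
= ¬p2 ∧ p2   — idempotence
= False   — complement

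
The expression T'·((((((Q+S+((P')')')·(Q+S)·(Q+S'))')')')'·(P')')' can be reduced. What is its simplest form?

T'·((((((Q+S+((P')')')·(Q+S)·(Q+S'))')')')'·(P')')'
= T'·((((((Q+S+P')·(Q+S)·(Q+S'))')')')'·(P')')'   [double negation]
= T'·((((((Q+S)·(Q+S'))')')')'·(P')')'   [absorption]
= T'·(((((Q+S·S')')')')'·(P')')'   [distribution]
= T'·((((Q')')')'·(P')')'   [complement / identity]
= T'·((Q')'·(P')')'   [double negation]
= T'·(Q'+P')   [De Morgan]

T'·(Q'+P')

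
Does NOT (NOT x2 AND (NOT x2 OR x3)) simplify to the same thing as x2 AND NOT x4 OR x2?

Yes

E1: NOT (NOT x2 AND (NOT x2 OR x3))
    = NOT NOT x2   [absorption]
    = x2   [double negation]
E2: x2 AND NOT x4 OR x2
    = x2   [absorption]
Both reduce to x2, so they are equivalent.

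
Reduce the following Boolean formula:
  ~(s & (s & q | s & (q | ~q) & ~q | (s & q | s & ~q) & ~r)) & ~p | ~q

~(s & (s & q | s & (q | ~q) & ~q | (s & q | s & ~q) & ~r)) & ~p | ~q
= ~(s & (s & q | s & ~q | (s & q | s & ~q) & ~r)) & ~p | ~q
= ~(s & (s & q | s & ~q)) & ~p | ~q
= ~(s & s) & ~p | ~q
= ~s & ~p | ~q

~s & ~p | ~q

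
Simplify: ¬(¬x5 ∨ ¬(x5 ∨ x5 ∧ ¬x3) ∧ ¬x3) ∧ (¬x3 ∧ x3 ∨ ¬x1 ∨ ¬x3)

¬(¬x5 ∨ ¬(x5 ∨ x5 ∧ ¬x3) ∧ ¬x3) ∧ (¬x3 ∧ x3 ∨ ¬x1 ∨ ¬x3)
= ¬(¬x5 ∨ ¬x5 ∧ ¬x3) ∧ (¬x3 ∧ x3 ∨ ¬x1 ∨ ¬x3)   [absorption]
= ¬¬x5 ∧ (¬x3 ∧ x3 ∨ ¬x1 ∨ ¬x3)   [absorption]
= ¬¬x5 ∧ (¬x1 ∨ ¬x3)   [complement / identity]
= x5 ∧ (¬x1 ∨ ¬x3)   [double negation]

x5 ∧ (¬x1 ∨ ¬x3)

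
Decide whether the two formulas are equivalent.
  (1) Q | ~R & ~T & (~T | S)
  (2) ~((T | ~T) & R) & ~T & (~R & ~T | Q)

E1: Q | ~R & ~T & (~T | S)
    = Q | ~R & ~T   — absorption
E2: ~((T | ~T) & R) & ~T & (~R & ~T | Q)
    = ~R & ~T & (~R & ~T | Q)   — complement / identity
    = ~R & ~T   — absorption
These differ: at Q=1, R=1, S=0, T=1, E1 = 1 but E2 = 0.

No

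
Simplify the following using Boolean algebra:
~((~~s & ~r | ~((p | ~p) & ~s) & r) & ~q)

~s | q

~((~~s & ~r | ~((p | ~p) & ~s) & r) & ~q)
= ~((~~s & ~r | ~~s & r) & ~q)   [complement / identity]
= ~(~~s & ~q)   [distribution]
= ~s | q   [De Morgan]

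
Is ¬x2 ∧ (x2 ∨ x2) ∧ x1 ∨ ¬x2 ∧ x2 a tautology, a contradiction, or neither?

¬x2 ∧ (x2 ∨ x2) ∧ x1 ∨ ¬x2 ∧ x2
= ¬x2 ∧ x2 ∧ x1 ∨ ¬x2 ∧ x2
= ¬x2 ∧ x2
= False

contradiction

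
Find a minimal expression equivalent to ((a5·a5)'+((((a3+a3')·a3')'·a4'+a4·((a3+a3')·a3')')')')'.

((a5·a5)'+((((a3+a3')·a3')'·a4'+a4·((a3+a3')·a3')')')')'
= a5·a5·(((a3+a3')·a3')'·a4'+a4·((a3+a3')·a3')')'   [De Morgan]
= a5·a5·(((a3+a3')·a3')')'   [distribution]
= a5·a5·((a3')')'   [complement / identity]
= a5·((a3')')'   [idempotence]
= a5·a3'   [double negation]

a5·a3'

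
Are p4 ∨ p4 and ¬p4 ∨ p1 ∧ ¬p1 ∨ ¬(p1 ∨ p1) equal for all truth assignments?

No

E1: p4 ∨ p4
    = p4   [idempotence]
E2: ¬p4 ∨ p1 ∧ ¬p1 ∨ ¬(p1 ∨ p1)
    = ¬p4 ∨ p1 ∧ ¬p1 ∨ ¬p1   [idempotence]
    = ¬p4 ∨ ¬p1   [complement / identity]
These differ: at p1=0, p4=0, E1 = 0 but E2 = 1.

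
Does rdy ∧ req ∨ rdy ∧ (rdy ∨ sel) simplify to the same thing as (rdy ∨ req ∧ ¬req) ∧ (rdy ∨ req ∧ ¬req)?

E1: rdy ∧ req ∨ rdy ∧ (rdy ∨ sel)
    = rdy ∧ req ∨ rdy
    = rdy
E2: (rdy ∨ req ∧ ¬req) ∧ (rdy ∨ req ∧ ¬req)
    = rdy ∨ req ∧ ¬req
    = rdy
Both reduce to rdy, so they are equivalent.

Yes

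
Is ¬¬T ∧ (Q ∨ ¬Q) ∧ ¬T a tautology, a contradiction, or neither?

contradiction

¬¬T ∧ (Q ∨ ¬Q) ∧ ¬T
= ¬¬T ∧ ¬T
= T ∧ ¬T
= False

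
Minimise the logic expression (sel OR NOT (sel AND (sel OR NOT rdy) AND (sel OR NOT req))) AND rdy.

(sel OR NOT (sel AND (sel OR NOT rdy) AND (sel OR NOT req))) AND rdy
= (sel OR NOT (sel AND (sel OR NOT req))) AND rdy   (absorption)
= (sel OR NOT sel) AND rdy   (absorption)
= rdy   (complement / identity)

rdy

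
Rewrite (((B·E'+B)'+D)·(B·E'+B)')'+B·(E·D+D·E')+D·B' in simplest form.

B+D

(((B·E'+B)'+D)·(B·E'+B)')'+B·(E·D+D·E')+D·B'
= ((B·E'+B)')'+B·(E·D+D·E')+D·B'   — absorption
= ((B·E'+B)')'+B·D+D·B'   — distribution
= (B')'+B·D+D·B'   — absorption
= B+B·D+D·B'   — double negation
= B+D   — distribution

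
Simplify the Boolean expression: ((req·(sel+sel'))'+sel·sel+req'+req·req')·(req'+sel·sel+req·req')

((req·(sel+sel'))'+sel·sel+req'+req·req')·(req'+sel·sel+req·req')
= (req'+sel·sel+req'+req·req')·(req'+sel·sel+req·req')   (complement / identity)
= (req'+sel·sel+req')·(req'+sel·sel)+req·req'   (distribution)
= req'+sel·sel+req·req'   (absorption)
= req'+sel·sel   (complement / identity)
= req'+sel   (idempotence)

req'+sel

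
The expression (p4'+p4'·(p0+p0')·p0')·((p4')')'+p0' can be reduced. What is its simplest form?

p4'+p0'

(p4'+p4'·(p0+p0')·p0')·((p4')')'+p0'
= (p4'+p4'·(p0+p0')·p0')·p4'+p0'   [double negation]
= (p4'+p4'·p0')·p4'+p0'   [complement / identity]
= p4'·p4'+p0'   [absorption]
= p4'+p0'   [idempotence]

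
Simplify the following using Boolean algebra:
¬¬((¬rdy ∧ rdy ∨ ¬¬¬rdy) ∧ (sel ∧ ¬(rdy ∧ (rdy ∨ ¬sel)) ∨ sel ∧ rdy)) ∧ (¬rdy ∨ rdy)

¬¬((¬rdy ∧ rdy ∨ ¬¬¬rdy) ∧ (sel ∧ ¬(rdy ∧ (rdy ∨ ¬sel)) ∨ sel ∧ rdy)) ∧ (¬rdy ∨ rdy)
= ¬¬((¬rdy ∧ rdy ∨ ¬¬¬rdy) ∧ (sel ∧ ¬(rdy ∧ (rdy ∨ ¬sel)) ∨ sel ∧ rdy))   (complement / identity)
= ¬¬((¬rdy ∧ rdy ∨ ¬¬¬rdy) ∧ (sel ∧ ¬rdy ∨ sel ∧ rdy))   (absorption)
= ¬¬(¬¬¬rdy ∧ (sel ∧ ¬rdy ∨ sel ∧ rdy))   (complement / identity)
= ¬¬(¬¬¬rdy ∧ sel)   (distribution)
= ¬¬¬rdy ∧ sel   (double negation)
= ¬rdy ∧ sel   (double negation)

¬rdy ∧ sel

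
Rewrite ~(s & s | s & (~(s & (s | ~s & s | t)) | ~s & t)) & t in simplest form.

~s & t

~(s & s | s & (~(s & (s | ~s & s | t)) | ~s & t)) & t
= ~(s & s | s & (~(s & (s | t)) | ~s & t)) & t
= ~(s & s | s & (~s | ~s & t)) & t
= ~(s & s | s & ~s) & t
= ~s & t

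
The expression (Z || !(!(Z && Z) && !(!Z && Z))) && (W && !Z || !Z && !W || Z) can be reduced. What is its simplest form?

(Z || !(!(Z && Z) && !(!Z && Z))) && (W && !Z || !Z && !W || Z)
= (Z || !(!(Z && Z) && !(!Z && Z))) && (!Z || Z)   [distribution]
= (Z || Z && Z || !Z && Z) && (!Z || Z)   [De Morgan]
= Z || Z && Z || !Z && Z   [complement / identity]
= Z || Z   [distribution]
= Z   [idempotence]

Z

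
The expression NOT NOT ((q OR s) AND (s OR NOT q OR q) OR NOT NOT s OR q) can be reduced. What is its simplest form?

s OR q

NOT NOT ((q OR s) AND (s OR NOT q OR q) OR NOT NOT s OR q)
= NOT NOT (s OR q AND (NOT q OR q) OR NOT NOT s OR q)
= NOT NOT (s OR q AND (NOT q OR q) OR s OR q)
= NOT NOT (s OR q OR s OR q)
= s OR q OR s OR q
= s OR q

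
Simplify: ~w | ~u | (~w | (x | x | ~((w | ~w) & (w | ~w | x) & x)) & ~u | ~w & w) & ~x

~w | ~u | (~w | (x | x | ~((w | ~w) & (w | ~w | x) & x)) & ~u | ~w & w) & ~x
= ~w | ~u | (~w | (x | x | ~((w | ~w) & (w | ~w | x) & x)) & ~u) & ~x   — complement / identity
= ~w | ~u | (~w | (x | x | ~((w | ~w) & x)) & ~u) & ~x   — absorption
= ~w | ~u | (~w | (x | ~((w | ~w) & x)) & ~u) & ~x   — idempotence
= ~w | ~u | (~w | (x | ~x) & ~u) & ~x   — complement / identity
= ~w | ~u | (~w | ~u) & ~x   — complement / identity
= ~w | ~u   — absorption

~w | ~u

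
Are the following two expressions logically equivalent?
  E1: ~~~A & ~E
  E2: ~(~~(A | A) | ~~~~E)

Yes

E1: ~~~A & ~E
    = ~A & ~E   — double negation
E2: ~(~~(A | A) | ~~~~E)
    = ~(~~(A | A) | ~~E)   — double negation
    = ~(~~A | ~~E)   — idempotence
    = ~A & ~E   — De Morgan
Both reduce to ~A & ~E, so they are equivalent.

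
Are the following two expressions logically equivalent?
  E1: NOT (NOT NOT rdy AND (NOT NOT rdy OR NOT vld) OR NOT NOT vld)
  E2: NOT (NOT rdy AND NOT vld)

No

E1: NOT (NOT NOT rdy AND (NOT NOT rdy OR NOT vld) OR NOT NOT vld)
    = NOT (NOT NOT rdy OR NOT NOT vld)   [absorption]
    = NOT rdy AND NOT vld   [De Morgan]
E2: NOT (NOT rdy AND NOT vld)
    = rdy OR vld   [De Morgan]
These differ: at rdy=1, vld=1, E1 = 0 but E2 = 1.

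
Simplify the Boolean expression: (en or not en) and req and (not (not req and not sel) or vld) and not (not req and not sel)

(en or not en) and req and (not (not req and not sel) or vld) and not (not req and not sel)
= (en or not en) and req and not (not req and not sel)   — absorption
= req and not (not req and not sel)   — complement / identity
= req and (req or sel)   — De Morgan
= req   — absorption

req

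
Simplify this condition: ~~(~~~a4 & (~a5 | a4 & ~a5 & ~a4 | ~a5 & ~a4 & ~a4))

~a4 & ~a5

~~(~~~a4 & (~a5 | a4 & ~a5 & ~a4 | ~a5 & ~a4 & ~a4))
= ~~(~~~a4 & (~a5 | ~a5 & ~a4))
= ~~(~a4 & (~a5 | ~a5 & ~a4))
= ~~(~a4 & ~a5)
= ~a4 & ~a5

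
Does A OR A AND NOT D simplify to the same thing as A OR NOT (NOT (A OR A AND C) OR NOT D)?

Yes

E1: A OR A AND NOT D
    = A   — absorption
E2: A OR NOT (NOT (A OR A AND C) OR NOT D)
    = A OR NOT (NOT A OR NOT D)   — absorption
    = A OR A AND D   — De Morgan
    = A   — absorption
Both reduce to A, so they are equivalent.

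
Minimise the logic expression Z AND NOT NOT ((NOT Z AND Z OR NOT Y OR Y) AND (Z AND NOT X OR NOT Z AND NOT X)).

Z AND NOT NOT ((NOT Z AND Z OR NOT Y OR Y) AND (Z AND NOT X OR NOT Z AND NOT X))
= Z AND NOT NOT ((NOT Z AND Z OR NOT Y OR Y) AND NOT X)   — distribution
= Z AND NOT NOT ((NOT Y OR Y) AND NOT X)   — complement / identity
= Z AND NOT NOT NOT X   — complement / identity
= Z AND NOT X   — double negation

Z AND NOT X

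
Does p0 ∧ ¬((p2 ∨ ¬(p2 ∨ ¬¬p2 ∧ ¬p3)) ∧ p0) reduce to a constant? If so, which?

p0 ∧ ¬((p2 ∨ ¬(p2 ∨ ¬¬p2 ∧ ¬p3)) ∧ p0)
= p0 ∧ ¬((p2 ∨ ¬(p2 ∨ p2 ∧ ¬p3)) ∧ p0)   — double negation
= p0 ∧ ¬((p2 ∨ ¬p2) ∧ p0)   — absorption
= p0 ∧ ¬p0   — complement / identity
= False   — complement

yes, False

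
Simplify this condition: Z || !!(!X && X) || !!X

Z || X

Z || !!(!X && X) || !!X
= Z || !!(!X && X) || X   [double negation]
= Z || !X && X || X   [double negation]
= Z || X   [complement / identity]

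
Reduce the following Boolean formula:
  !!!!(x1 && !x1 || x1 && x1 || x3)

!!!!(x1 && !x1 || x1 && x1 || x3)
= !!!!(x1 && (!x1 || x1) || x3)   (distribution)
= !!!!(x1 || x3)   (complement / identity)
= !!(x1 || x3)   (double negation)
= x1 || x3   (double negation)

x1 || x3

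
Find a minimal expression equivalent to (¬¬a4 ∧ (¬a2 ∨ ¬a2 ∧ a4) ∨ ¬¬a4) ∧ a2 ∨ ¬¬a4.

(¬¬a4 ∧ (¬a2 ∨ ¬a2 ∧ a4) ∨ ¬¬a4) ∧ a2 ∨ ¬¬a4
= (¬¬a4 ∧ ¬a2 ∨ ¬¬a4) ∧ a2 ∨ ¬¬a4
= ¬¬a4 ∧ a2 ∨ ¬¬a4
= ¬¬a4
= a4

a4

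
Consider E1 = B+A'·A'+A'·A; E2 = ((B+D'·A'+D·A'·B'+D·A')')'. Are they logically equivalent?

E1: B+A'·A'+A'·A
    = B+A'   [distribution]
E2: ((B+D'·A'+D·A'·B'+D·A')')'
    = ((B+D'·A'+D·A')')'   [absorption]
    = B+D'·A'+D·A'   [double negation]
    = B+A'   [distribution]
Both reduce to B+A', so they are equivalent.

Yes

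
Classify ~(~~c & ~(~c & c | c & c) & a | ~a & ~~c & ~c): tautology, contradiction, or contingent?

~(~~c & ~(~c & c | c & c) & a | ~a & ~~c & ~c)
= ~(~~c & ~c & a | ~a & ~~c & ~c)   — distribution
= ~(~~c & ~c)   — distribution
= ~c | c   — De Morgan
= 1   — complement

tautology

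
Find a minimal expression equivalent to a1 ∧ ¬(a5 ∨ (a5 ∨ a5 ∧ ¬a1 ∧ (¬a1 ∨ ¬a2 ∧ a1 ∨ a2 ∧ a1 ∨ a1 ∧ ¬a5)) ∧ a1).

a1 ∧ ¬a5

a1 ∧ ¬(a5 ∨ (a5 ∨ a5 ∧ ¬a1 ∧ (¬a1 ∨ ¬a2 ∧ a1 ∨ a2 ∧ a1 ∨ a1 ∧ ¬a5)) ∧ a1)
= a1 ∧ ¬(a5 ∨ (a5 ∨ a5 ∧ ¬a1 ∧ (¬a1 ∨ a1 ∨ a1 ∧ ¬a5)) ∧ a1)
= a1 ∧ ¬(a5 ∨ (a5 ∨ a5 ∧ ¬a1 ∧ (¬a1 ∨ a1)) ∧ a1)
= a1 ∧ ¬(a5 ∨ (a5 ∨ a5 ∧ ¬a1) ∧ a1)
= a1 ∧ ¬(a5 ∨ a5 ∧ a1)
= a1 ∧ ¬a5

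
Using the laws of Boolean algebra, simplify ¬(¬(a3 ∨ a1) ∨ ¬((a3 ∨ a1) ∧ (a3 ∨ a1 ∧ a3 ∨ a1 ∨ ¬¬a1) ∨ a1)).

a3 ∨ a1

¬(¬(a3 ∨ a1) ∨ ¬((a3 ∨ a1) ∧ (a3 ∨ a1 ∧ a3 ∨ a1 ∨ ¬¬a1) ∨ a1))
= ¬(¬(a3 ∨ a1) ∨ ¬((a3 ∨ a1) ∧ (a3 ∨ a1 ∧ a3 ∨ a1 ∨ a1) ∨ a1))   [double negation]
= ¬(¬(a3 ∨ a1) ∨ ¬((a3 ∨ a1) ∧ (a3 ∨ a1 ∨ a1) ∨ a1))   [absorption]
= ¬(¬(a3 ∨ a1) ∨ ¬(a3 ∨ a1 ∨ a1))   [absorption]
= (a3 ∨ a1) ∧ (a3 ∨ a1 ∨ a1)   [De Morgan]
= a3 ∨ a1   [absorption]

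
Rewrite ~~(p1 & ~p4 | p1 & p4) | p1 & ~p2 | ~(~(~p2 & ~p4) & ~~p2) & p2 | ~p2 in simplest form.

p1 | ~p2

~~(p1 & ~p4 | p1 & p4) | p1 & ~p2 | ~(~(~p2 & ~p4) & ~~p2) & p2 | ~p2
= ~~(p1 & ~p4 | p1 & p4) | p1 & ~p2 | (~p2 & ~p4 | ~p2) & p2 | ~p2   — De Morgan
= ~~(p1 & ~p4 | p1 & p4) | p1 & ~p2 | ~p2 & p2 | ~p2   — absorption
= p1 & ~p4 | p1 & p4 | p1 & ~p2 | ~p2 & p2 | ~p2   — double negation
= p1 | p1 & ~p2 | ~p2 & p2 | ~p2   — distribution
= p1 | p1 & ~p2 | ~p2   — complement / identity
= p1 | ~p2   — absorption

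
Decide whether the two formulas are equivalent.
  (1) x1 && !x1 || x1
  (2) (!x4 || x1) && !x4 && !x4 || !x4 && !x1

E1: x1 && !x1 || x1
    = x1   [complement / identity]
E2: (!x4 || x1) && !x4 && !x4 || !x4 && !x1
    = !x4 && !x4 || !x4 && !x1   [absorption]
    = (!x4 || !x1) && !x4   [distribution]
    = !x4   [absorption]
These differ: at x1=0, x4=0, E1 = 0 but E2 = 1.

No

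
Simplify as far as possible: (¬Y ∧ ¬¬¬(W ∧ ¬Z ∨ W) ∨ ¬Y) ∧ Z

(¬Y ∧ ¬¬¬(W ∧ ¬Z ∨ W) ∨ ¬Y) ∧ Z
= (¬Y ∧ ¬¬¬W ∨ ¬Y) ∧ Z   (absorption)
= (¬Y ∧ ¬W ∨ ¬Y) ∧ Z   (double negation)
= ¬Y ∧ Z   (absorption)

¬Y ∧ Z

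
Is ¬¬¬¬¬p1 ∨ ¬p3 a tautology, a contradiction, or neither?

neither

¬¬¬¬¬p1 ∨ ¬p3
= ¬¬¬p1 ∨ ¬p3   (double negation)
= ¬p1 ∨ ¬p3   (double negation)
This depends on p1, p3, so it is not a constant.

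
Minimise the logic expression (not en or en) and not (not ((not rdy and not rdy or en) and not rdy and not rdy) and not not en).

not rdy or not en

(not en or en) and not (not ((not rdy and not rdy or en) and not rdy and not rdy) and not not en)
= not (not ((not rdy and not rdy or en) and not rdy and not rdy) and not not en)   — complement / identity
= not (not (not rdy and not rdy) and not not en)   — absorption
= not rdy and not rdy or not en   — De Morgan
= not rdy or not en   — idempotence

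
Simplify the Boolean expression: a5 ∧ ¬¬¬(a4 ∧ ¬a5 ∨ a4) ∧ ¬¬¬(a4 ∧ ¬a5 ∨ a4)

a5 ∧ ¬¬¬(a4 ∧ ¬a5 ∨ a4) ∧ ¬¬¬(a4 ∧ ¬a5 ∨ a4)
= a5 ∧ ¬¬¬(a4 ∧ ¬a5 ∨ a4)   (idempotence)
= a5 ∧ ¬¬¬a4   (absorption)
= a5 ∧ ¬a4   (double negation)

a5 ∧ ¬a4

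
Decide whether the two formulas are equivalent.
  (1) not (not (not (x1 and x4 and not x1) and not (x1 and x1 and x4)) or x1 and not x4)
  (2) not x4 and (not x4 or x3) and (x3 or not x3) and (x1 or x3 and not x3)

E1: not (not (not (x1 and x4 and not x1) and not (x1 and x1 and x4)) or x1 and not x4)
    = not (x1 and x4 and not x1 or x1 and x1 and x4 or x1 and not x4)   (De Morgan)
    = not (x1 and x4 or x1 and not x4)   (distribution)
    = not x1   (distribution)
E2: not x4 and (not x4 or x3) and (x3 or not x3) and (x1 or x3 and not x3)
    = not x4 and (not x4 or x3) and (x3 or not x3) and x1   (complement / identity)
    = not x4 and (x3 or not x3) and x1   (absorption)
    = not x4 and x1   (complement / identity)
These differ: at x1=0, x3=1, x4=0, E1 = 1 but E2 = 0.

No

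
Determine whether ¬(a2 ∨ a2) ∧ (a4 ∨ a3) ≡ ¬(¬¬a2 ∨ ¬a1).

No

E1: ¬(a2 ∨ a2) ∧ (a4 ∨ a3)
    = ¬a2 ∧ (a4 ∨ a3)   [idempotence]
E2: ¬(¬¬a2 ∨ ¬a1)
    = ¬a2 ∧ a1   [De Morgan]
These differ: at a1=0, a2=0, a3=1, a4=1, E1 = 1 but E2 = 0.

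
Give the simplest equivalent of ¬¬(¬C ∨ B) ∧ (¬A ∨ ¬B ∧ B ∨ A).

¬C ∨ B

¬¬(¬C ∨ B) ∧ (¬A ∨ ¬B ∧ B ∨ A)
= (¬C ∨ B) ∧ (¬A ∨ ¬B ∧ B ∨ A)   [double negation]
= (¬C ∨ B) ∧ (¬A ∨ A)   [complement / identity]
= ¬C ∨ B   [complement / identity]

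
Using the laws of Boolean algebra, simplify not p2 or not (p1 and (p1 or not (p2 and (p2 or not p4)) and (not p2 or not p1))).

not p2 or not p1

not p2 or not (p1 and (p1 or not (p2 and (p2 or not p4)) and (not p2 or not p1)))
= not p2 or not (p1 and (p1 or not p2 and (not p2 or not p1)))   (absorption)
= not p2 or not (p1 and (p1 or not p2))   (absorption)
= not p2 or not p1   (absorption)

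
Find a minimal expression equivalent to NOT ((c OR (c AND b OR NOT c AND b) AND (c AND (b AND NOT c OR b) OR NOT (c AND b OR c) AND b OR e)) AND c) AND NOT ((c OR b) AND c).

NOT c

NOT ((c OR (c AND b OR NOT c AND b) AND (c AND (b AND NOT c OR b) OR NOT (c AND b OR c) AND b OR e)) AND c) AND NOT ((c OR b) AND c)
= NOT ((c OR (c AND b OR NOT c AND b) AND (c AND b OR NOT (c AND b OR c) AND b OR e)) AND c) AND NOT ((c OR b) AND c)   [absorption]
= NOT ((c OR (c AND b OR NOT c AND b) AND (c AND b OR NOT c AND b OR e)) AND c) AND NOT ((c OR b) AND c)   [absorption]
= NOT ((c OR c AND b OR NOT c AND b) AND c) AND NOT ((c OR b) AND c)   [absorption]
= NOT ((c OR b) AND c) AND NOT ((c OR b) AND c)   [distribution]
= NOT ((c OR b) AND c)   [idempotence]
= NOT c   [absorption]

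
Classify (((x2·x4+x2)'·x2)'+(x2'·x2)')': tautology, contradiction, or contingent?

contradiction

(((x2·x4+x2)'·x2)'+(x2'·x2)')'
= ((x2'·x2)'+(x2'·x2)')'   [absorption]
= x2'·x2·x2'·x2   [De Morgan]
= x2'·x2   [idempotence]
= 0   [complement]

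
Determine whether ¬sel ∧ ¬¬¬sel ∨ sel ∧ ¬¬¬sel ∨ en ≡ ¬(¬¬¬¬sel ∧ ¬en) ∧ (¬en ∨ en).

Yes

E1: ¬sel ∧ ¬¬¬sel ∨ sel ∧ ¬¬¬sel ∨ en
    = ¬¬¬sel ∨ en   — distribution
    = ¬sel ∨ en   — double negation
E2: ¬(¬¬¬¬sel ∧ ¬en) ∧ (¬en ∨ en)
    = ¬(¬¬sel ∧ ¬en) ∧ (¬en ∨ en)   — double negation
    = (¬sel ∨ en) ∧ (¬en ∨ en)   — De Morgan
    = ¬sel ∨ en   — complement / identity
Both reduce to ¬sel ∨ en, so they are equivalent.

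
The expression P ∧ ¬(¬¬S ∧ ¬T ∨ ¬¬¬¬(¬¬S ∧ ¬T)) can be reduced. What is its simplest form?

P ∧ ¬(¬¬S ∧ ¬T ∨ ¬¬¬¬(¬¬S ∧ ¬T))
= P ∧ ¬(¬¬S ∧ ¬T ∨ ¬¬(¬¬S ∧ ¬T))   [double negation]
= P ∧ ¬(¬¬S ∧ ¬T ∨ ¬¬S ∧ ¬T)   [double negation]
= P ∧ ¬(¬¬S ∧ ¬T)   [idempotence]
= P ∧ (¬S ∨ T)   [De Morgan]

P ∧ (¬S ∨ T)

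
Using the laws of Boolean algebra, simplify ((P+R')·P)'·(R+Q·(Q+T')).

P'·(R+Q)

((P+R')·P)'·(R+Q·(Q+T'))
= ((P+R')·P)'·(R+Q)   (absorption)
= P'·(R+Q)   (absorption)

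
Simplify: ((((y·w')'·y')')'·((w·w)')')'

y+w'

((((y·w')'·y')')'·((w·w)')')'
= ((y·w'+y)'·((w·w)')')'   [De Morgan]
= (y'·((w·w)')')'   [absorption]
= y+(w·w)'   [De Morgan]
= y+w'   [idempotence]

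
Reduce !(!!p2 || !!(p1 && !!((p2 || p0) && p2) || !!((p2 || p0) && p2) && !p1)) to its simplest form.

!(!!p2 || !!(p1 && !!((p2 || p0) && p2) || !!((p2 || p0) && p2) && !p1))
= !(!!p2 || !!!!((p2 || p0) && p2))   — distribution
= !(!!p2 || !!!!p2)   — absorption
= !(!!p2 || !!p2)   — double negation
= !!!p2   — idempotence
= !p2   — double negation

!p2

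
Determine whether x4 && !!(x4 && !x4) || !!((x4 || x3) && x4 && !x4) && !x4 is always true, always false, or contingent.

always false

x4 && !!(x4 && !x4) || !!((x4 || x3) && x4 && !x4) && !x4
= x4 && !!(x4 && !x4) || !!(x4 && !x4) && !x4   [absorption]
= !!(x4 && !x4)   [distribution]
= x4 && !x4   [double negation]
= false   [complement]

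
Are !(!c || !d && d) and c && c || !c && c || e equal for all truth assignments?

No

E1: !(!c || !d && d)
    = !!c   — complement / identity
    = c   — double negation
E2: c && c || !c && c || e
    = c || e   — distribution
These differ: at c=0, d=0, e=1, E1 = 0 but E2 = 1.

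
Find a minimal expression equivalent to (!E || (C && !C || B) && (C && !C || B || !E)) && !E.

!E

(!E || (C && !C || B) && (C && !C || B || !E)) && !E
= (!E || C && !C || B) && !E   (absorption)
= (!E || B) && !E   (complement / identity)
= !E   (absorption)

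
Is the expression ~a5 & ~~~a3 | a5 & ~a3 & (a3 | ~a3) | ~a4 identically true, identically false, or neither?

~a5 & ~~~a3 | a5 & ~a3 & (a3 | ~a3) | ~a4
= ~a5 & ~~~a3 | a5 & ~a3 | ~a4   — complement / identity
= ~a5 & ~a3 | a5 & ~a3 | ~a4   — double negation
= ~a3 | ~a4   — distribution
This depends on a3, a4, so it is not a constant.

neither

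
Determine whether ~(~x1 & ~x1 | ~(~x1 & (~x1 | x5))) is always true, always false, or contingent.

always false

~(~x1 & ~x1 | ~(~x1 & (~x1 | x5)))
= ~(~x1 & ~x1 | ~~x1)   — absorption
= ~(~x1 | ~~x1)   — idempotence
= x1 & ~x1   — De Morgan
= 0   — complement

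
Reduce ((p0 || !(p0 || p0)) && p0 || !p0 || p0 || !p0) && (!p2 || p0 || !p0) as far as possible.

true

((p0 || !(p0 || p0)) && p0 || !p0 || p0 || !p0) && (!p2 || p0 || !p0)
= ((p0 || !p0) && p0 || !p0 || p0 || !p0) && (!p2 || p0 || !p0)   — idempotence
= (p0 || !p0 || p0 || !p0) && (!p2 || p0 || !p0)   — complement / identity
= p0 || !p0 || (p0 || !p0) && !p2   — distribution
= p0 || !p0   — absorption
= true   — complement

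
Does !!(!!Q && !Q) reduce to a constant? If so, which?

yes, False

!!(!!Q && !Q)
= !!Q && !Q   [double negation]
= Q && !Q   [double negation]
= false   [complement]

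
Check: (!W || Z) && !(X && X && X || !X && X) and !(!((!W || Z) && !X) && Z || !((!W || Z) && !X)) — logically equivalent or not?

Yes

E1: (!W || Z) && !(X && X && X || !X && X)
    = (!W || Z) && !(X && X || !X && X)   — idempotence
    = (!W || Z) && !X   — distribution
E2: !(!((!W || Z) && !X) && Z || !((!W || Z) && !X))
    = !!((!W || Z) && !X)   — absorption
    = (!W || Z) && !X   — double negation
Both reduce to (!W || Z) && !X, so they are equivalent.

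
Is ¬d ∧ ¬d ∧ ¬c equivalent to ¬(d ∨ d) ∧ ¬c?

Yes

E1: ¬d ∧ ¬d ∧ ¬c
    = ¬d ∧ ¬c   [idempotence]
E2: ¬(d ∨ d) ∧ ¬c
    = ¬d ∧ ¬c   [idempotence]
Both reduce to ¬d ∧ ¬c, so they are equivalent.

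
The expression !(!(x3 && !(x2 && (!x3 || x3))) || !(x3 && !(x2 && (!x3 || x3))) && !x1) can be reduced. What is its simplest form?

!(!(x3 && !(x2 && (!x3 || x3))) || !(x3 && !(x2 && (!x3 || x3))) && !x1)
= !!(x3 && !(x2 && (!x3 || x3)))   [absorption]
= x3 && !(x2 && (!x3 || x3))   [double negation]
= x3 && !x2   [complement / identity]

x3 && !x2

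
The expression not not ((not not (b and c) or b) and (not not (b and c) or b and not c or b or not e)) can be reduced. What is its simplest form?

b

not not ((not not (b and c) or b) and (not not (b and c) or b and not c or b or not e))
= not not ((not not (b and c) or b) and (not not (b and c) or b or not e))   — absorption
= (not not (b and c) or b) and (not not (b and c) or b or not e)   — double negation
= not not (b and c) or b   — absorption
= b and c or b   — double negation
= b   — absorption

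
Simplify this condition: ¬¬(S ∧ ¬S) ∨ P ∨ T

¬¬(S ∧ ¬S) ∨ P ∨ T
= S ∧ ¬S ∨ P ∨ T   (double negation)
= P ∨ T   (complement / identity)

P ∨ T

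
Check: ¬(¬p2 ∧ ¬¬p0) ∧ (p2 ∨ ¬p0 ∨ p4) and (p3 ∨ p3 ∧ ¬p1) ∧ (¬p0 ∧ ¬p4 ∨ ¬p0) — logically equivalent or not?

E1: ¬(¬p2 ∧ ¬¬p0) ∧ (p2 ∨ ¬p0 ∨ p4)
    = (p2 ∨ ¬p0) ∧ (p2 ∨ ¬p0 ∨ p4)
    = p2 ∨ ¬p0
E2: (p3 ∨ p3 ∧ ¬p1) ∧ (¬p0 ∧ ¬p4 ∨ ¬p0)
    = p3 ∧ (¬p0 ∧ ¬p4 ∨ ¬p0)
    = p3 ∧ ¬p0
These differ: at p0=1, p1=1, p2=1, p3=0, p4=1, E1 = 1 but E2 = 0.

No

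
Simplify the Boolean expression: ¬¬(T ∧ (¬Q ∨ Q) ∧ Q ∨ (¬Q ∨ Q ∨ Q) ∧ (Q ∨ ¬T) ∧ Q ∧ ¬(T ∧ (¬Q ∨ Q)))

¬¬(T ∧ (¬Q ∨ Q) ∧ Q ∨ (¬Q ∨ Q ∨ Q) ∧ (Q ∨ ¬T) ∧ Q ∧ ¬(T ∧ (¬Q ∨ Q)))
= ¬¬(T ∧ (¬Q ∨ Q) ∧ Q ∨ (¬Q ∨ Q ∨ Q) ∧ Q ∧ ¬(T ∧ (¬Q ∨ Q)))   (absorption)
= ¬¬(T ∧ (¬Q ∨ Q) ∧ Q ∨ (¬Q ∨ Q ∨ Q) ∧ Q ∧ ¬T)   (complement / identity)
= ¬¬(T ∧ (¬Q ∨ Q) ∧ Q ∨ (¬Q ∨ Q) ∧ Q ∧ ¬T)   (idempotence)
= ¬¬((¬Q ∨ Q) ∧ Q)   (distribution)
= ¬¬Q   (complement / identity)
= Q   (double negation)

Q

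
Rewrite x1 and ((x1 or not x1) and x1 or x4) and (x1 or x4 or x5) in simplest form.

x1

x1 and ((x1 or not x1) and x1 or x4) and (x1 or x4 or x5)
= x1 and (x1 or x4) and (x1 or x4 or x5)   [complement / identity]
= x1 and (x1 or x4)   [absorption]
= x1   [absorption]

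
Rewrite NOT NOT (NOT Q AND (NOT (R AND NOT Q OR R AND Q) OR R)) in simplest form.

NOT Q

NOT NOT (NOT Q AND (NOT (R AND NOT Q OR R AND Q) OR R))
= NOT NOT (NOT Q AND (NOT R OR R))   (distribution)
= NOT NOT NOT Q   (complement / identity)
= NOT Q   (double negation)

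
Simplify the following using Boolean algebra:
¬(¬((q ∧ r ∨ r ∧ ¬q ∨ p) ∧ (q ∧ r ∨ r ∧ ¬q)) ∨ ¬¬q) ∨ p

r ∧ ¬q ∨ p

¬(¬((q ∧ r ∨ r ∧ ¬q ∨ p) ∧ (q ∧ r ∨ r ∧ ¬q)) ∨ ¬¬q) ∨ p
= ¬(¬(q ∧ r ∨ r ∧ ¬q) ∨ ¬¬q) ∨ p   (absorption)
= ¬(¬r ∨ ¬¬q) ∨ p   (distribution)
= r ∧ ¬q ∨ p   (De Morgan)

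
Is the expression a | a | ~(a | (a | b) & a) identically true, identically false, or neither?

identically true

a | a | ~(a | (a | b) & a)
= a | a | ~(a | a)   [absorption]
= a | a | ~a   [idempotence]
= a | ~a   [idempotence]
= 1   [complement]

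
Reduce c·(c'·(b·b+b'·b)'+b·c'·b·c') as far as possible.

0

c·(c'·(b·b+b'·b)'+b·c'·b·c')
= c·(c'·(b·b+b'·b)'+b·c')   — idempotence
= c·(c'·b'+b·c')   — distribution
= c·c'   — distribution
= 0   — complement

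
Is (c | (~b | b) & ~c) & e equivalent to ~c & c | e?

Yes

E1: (c | (~b | b) & ~c) & e
    = (c | ~c) & e   [complement / identity]
    = e   [complement / identity]
E2: ~c & c | e
    = e   [complement / identity]
Both reduce to e, so they are equivalent.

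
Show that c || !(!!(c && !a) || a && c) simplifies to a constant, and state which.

true

c || !(!!(c && !a) || a && c)
= c || !(c && !a || a && c)   (double negation)
= c || !c   (distribution)
= true   (complement)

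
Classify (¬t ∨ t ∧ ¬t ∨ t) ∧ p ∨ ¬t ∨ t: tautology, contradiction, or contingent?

(¬t ∨ t ∧ ¬t ∨ t) ∧ p ∨ ¬t ∨ t
= (¬t ∨ t) ∧ p ∨ ¬t ∨ t
= ¬t ∨ t
= True

tautology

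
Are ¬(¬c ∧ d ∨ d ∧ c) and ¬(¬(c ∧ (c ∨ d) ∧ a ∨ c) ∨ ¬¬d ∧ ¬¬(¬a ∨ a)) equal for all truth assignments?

No

E1: ¬(¬c ∧ d ∨ d ∧ c)
    = ¬d   (distribution)
E2: ¬(¬(c ∧ (c ∨ d) ∧ a ∨ c) ∨ ¬¬d ∧ ¬¬(¬a ∨ a))
    = ¬(¬(c ∧ a ∨ c) ∨ ¬¬d ∧ ¬¬(¬a ∨ a))   (absorption)
    = ¬(¬(c ∧ a ∨ c) ∨ ¬¬d ∧ (¬a ∨ a))   (double negation)
    = ¬(¬(c ∧ a ∨ c) ∨ ¬¬d)   (complement / identity)
    = ¬(¬c ∨ ¬¬d)   (absorption)
    = c ∧ ¬d   (De Morgan)
These differ: at a=0, c=0, d=0, E1 = 1 but E2 = 0.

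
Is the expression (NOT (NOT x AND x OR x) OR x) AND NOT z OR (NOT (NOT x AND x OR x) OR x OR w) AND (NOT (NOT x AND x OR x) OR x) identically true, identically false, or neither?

(NOT (NOT x AND x OR x) OR x) AND NOT z OR (NOT (NOT x AND x OR x) OR x OR w) AND (NOT (NOT x AND x OR x) OR x)
= (NOT (NOT x AND x OR x) OR x) AND NOT z OR NOT (NOT x AND x OR x) OR x   — absorption
= NOT (NOT x AND x OR x) OR x   — absorption
= NOT x OR x   — complement / identity
= TRUE   — complement

identically true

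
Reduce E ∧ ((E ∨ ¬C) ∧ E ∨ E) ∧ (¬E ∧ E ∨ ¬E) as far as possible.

E ∧ ((E ∨ ¬C) ∧ E ∨ E) ∧ (¬E ∧ E ∨ ¬E)
= E ∧ ((E ∨ ¬C) ∧ E ∨ E) ∧ ¬E
= E ∧ (E ∨ E) ∧ ¬E
= E ∧ E ∧ ¬E
= E ∧ ¬E
= False

False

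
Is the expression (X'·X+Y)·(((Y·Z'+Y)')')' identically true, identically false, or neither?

(X'·X+Y)·(((Y·Z'+Y)')')'
= Y·(((Y·Z'+Y)')')'   — complement / identity
= Y·((Y')')'   — absorption
= Y·Y'   — double negation
= 0   — complement

identically false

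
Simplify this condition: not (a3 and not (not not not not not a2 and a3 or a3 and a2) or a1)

not (a3 and not (not not not not not a2 and a3 or a3 and a2) or a1)
= not (a3 and not (not not not a2 and a3 or a3 and a2) or a1)   (double negation)
= not (a3 and not (not a2 and a3 or a3 and a2) or a1)   (double negation)
= not (a3 and not a3 or a1)   (distribution)
= not a1   (complement / identity)

not a1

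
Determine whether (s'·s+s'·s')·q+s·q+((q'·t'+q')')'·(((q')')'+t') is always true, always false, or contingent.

(s'·s+s'·s')·q+s·q+((q'·t'+q')')'·(((q')')'+t')
= (s'·s+s'·s')·q+s·q+((q')')'·(((q')')'+t')   (absorption)
= s'·q+s·q+((q')')'·(((q')')'+t')   (distribution)
= q+((q')')'·(((q')')'+t')   (distribution)
= q+((q')')'   (absorption)
= q+q'   (double negation)
= 1   (complement)

always true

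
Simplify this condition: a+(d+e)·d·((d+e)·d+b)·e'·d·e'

a+d·e'

a+(d+e)·d·((d+e)·d+b)·e'·d·e'
= a+(d+e)·d·e'·d·e'
= a+d·e'·d·e'
= a+d·e'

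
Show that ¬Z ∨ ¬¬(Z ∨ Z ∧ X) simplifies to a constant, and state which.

¬Z ∨ ¬¬(Z ∨ Z ∧ X)
= ¬Z ∨ Z ∨ Z ∧ X   [double negation]
= ¬Z ∨ Z   [absorption]
= True   [complement]

True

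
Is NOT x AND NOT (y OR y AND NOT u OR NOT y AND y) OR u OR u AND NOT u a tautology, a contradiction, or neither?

neither

NOT x AND NOT (y OR y AND NOT u OR NOT y AND y) OR u OR u AND NOT u
= NOT x AND NOT (y OR y AND NOT u) OR u OR u AND NOT u   — complement / identity
= NOT x AND NOT y OR u OR u AND NOT u   — absorption
= NOT x AND NOT y OR u   — complement / identity
This depends on u, x, y, so it is not a constant.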